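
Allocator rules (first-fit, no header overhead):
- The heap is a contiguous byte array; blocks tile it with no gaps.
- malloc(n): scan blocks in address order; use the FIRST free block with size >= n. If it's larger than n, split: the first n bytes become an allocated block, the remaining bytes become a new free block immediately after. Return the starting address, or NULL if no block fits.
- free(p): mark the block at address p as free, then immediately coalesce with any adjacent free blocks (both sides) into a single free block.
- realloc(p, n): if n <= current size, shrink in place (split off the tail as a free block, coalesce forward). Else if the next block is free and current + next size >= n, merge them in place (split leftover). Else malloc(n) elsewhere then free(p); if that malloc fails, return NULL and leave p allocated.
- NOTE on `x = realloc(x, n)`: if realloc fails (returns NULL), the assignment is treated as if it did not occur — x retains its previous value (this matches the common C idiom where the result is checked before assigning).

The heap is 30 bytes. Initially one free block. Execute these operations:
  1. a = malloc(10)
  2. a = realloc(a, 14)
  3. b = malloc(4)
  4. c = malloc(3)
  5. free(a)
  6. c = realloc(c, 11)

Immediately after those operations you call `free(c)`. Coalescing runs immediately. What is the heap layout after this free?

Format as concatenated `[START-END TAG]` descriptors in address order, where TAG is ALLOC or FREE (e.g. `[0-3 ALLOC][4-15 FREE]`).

Op 1: a = malloc(10) -> a = 0; heap: [0-9 ALLOC][10-29 FREE]
Op 2: a = realloc(a, 14) -> a = 0; heap: [0-13 ALLOC][14-29 FREE]
Op 3: b = malloc(4) -> b = 14; heap: [0-13 ALLOC][14-17 ALLOC][18-29 FREE]
Op 4: c = malloc(3) -> c = 18; heap: [0-13 ALLOC][14-17 ALLOC][18-20 ALLOC][21-29 FREE]
Op 5: free(a) -> (freed a); heap: [0-13 FREE][14-17 ALLOC][18-20 ALLOC][21-29 FREE]
Op 6: c = realloc(c, 11) -> c = 18; heap: [0-13 FREE][14-17 ALLOC][18-28 ALLOC][29-29 FREE]
free(c): c = 18 -> block [18-28 ALLOC]; mark free, coalesce with adjacent free neighbors -> [0-13 FREE][14-17 ALLOC][18-29 FREE]

Answer: [0-13 FREE][14-17 ALLOC][18-29 FREE]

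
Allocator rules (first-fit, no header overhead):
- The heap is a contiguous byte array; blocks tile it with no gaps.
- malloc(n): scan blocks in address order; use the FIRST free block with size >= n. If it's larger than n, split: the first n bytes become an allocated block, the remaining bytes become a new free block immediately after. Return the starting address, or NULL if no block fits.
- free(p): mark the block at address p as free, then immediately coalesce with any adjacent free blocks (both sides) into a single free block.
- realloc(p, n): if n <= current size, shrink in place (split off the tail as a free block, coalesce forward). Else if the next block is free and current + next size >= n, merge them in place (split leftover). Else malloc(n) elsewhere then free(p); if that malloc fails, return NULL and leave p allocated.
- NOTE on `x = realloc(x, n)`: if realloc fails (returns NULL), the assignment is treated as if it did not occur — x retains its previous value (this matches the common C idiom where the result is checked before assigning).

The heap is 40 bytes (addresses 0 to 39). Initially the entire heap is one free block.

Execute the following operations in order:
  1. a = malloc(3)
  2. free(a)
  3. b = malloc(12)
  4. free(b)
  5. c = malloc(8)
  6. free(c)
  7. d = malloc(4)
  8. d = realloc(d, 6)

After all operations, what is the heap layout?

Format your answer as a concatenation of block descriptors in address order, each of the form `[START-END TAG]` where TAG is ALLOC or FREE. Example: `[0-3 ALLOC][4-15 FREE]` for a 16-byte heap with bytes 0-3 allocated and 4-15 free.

Answer: [0-5 ALLOC][6-39 FREE]

Derivation:
Op 1: a = malloc(3) -> a = 0; heap: [0-2 ALLOC][3-39 FREE]
Op 2: free(a) -> (freed a); heap: [0-39 FREE]
Op 3: b = malloc(12) -> b = 0; heap: [0-11 ALLOC][12-39 FREE]
Op 4: free(b) -> (freed b); heap: [0-39 FREE]
Op 5: c = malloc(8) -> c = 0; heap: [0-7 ALLOC][8-39 FREE]
Op 6: free(c) -> (freed c); heap: [0-39 FREE]
Op 7: d = malloc(4) -> d = 0; heap: [0-3 ALLOC][4-39 FREE]
Op 8: d = realloc(d, 6) -> d = 0; heap: [0-5 ALLOC][6-39 FREE]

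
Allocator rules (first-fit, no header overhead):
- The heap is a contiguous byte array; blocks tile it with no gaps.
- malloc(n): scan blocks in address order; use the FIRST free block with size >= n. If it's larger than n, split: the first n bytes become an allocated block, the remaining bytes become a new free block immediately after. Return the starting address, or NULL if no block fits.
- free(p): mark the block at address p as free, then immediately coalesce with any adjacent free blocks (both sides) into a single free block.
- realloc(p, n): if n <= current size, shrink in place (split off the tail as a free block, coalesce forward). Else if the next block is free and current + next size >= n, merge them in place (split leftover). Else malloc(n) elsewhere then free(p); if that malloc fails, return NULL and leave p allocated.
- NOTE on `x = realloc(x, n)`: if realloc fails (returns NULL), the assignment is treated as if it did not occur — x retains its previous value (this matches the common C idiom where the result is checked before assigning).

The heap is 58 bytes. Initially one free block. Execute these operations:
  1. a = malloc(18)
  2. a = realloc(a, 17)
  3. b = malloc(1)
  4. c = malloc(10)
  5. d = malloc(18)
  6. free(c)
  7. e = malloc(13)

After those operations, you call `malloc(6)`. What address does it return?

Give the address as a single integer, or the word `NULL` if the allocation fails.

Answer: 18

Derivation:
Op 1: a = malloc(18) -> a = 0; heap: [0-17 ALLOC][18-57 FREE]
Op 2: a = realloc(a, 17) -> a = 0; heap: [0-16 ALLOC][17-57 FREE]
Op 3: b = malloc(1) -> b = 17; heap: [0-16 ALLOC][17-17 ALLOC][18-57 FREE]
Op 4: c = malloc(10) -> c = 18; heap: [0-16 ALLOC][17-17 ALLOC][18-27 ALLOC][28-57 FREE]
Op 5: d = malloc(18) -> d = 28; heap: [0-16 ALLOC][17-17 ALLOC][18-27 ALLOC][28-45 ALLOC][46-57 FREE]
Op 6: free(c) -> (freed c); heap: [0-16 ALLOC][17-17 ALLOC][18-27 FREE][28-45 ALLOC][46-57 FREE]
Op 7: e = malloc(13) -> e = NULL; heap: [0-16 ALLOC][17-17 ALLOC][18-27 FREE][28-45 ALLOC][46-57 FREE]
malloc(6): first-fit scan over [0-16 ALLOC][17-17 ALLOC][18-27 FREE][28-45 ALLOC][46-57 FREE] -> 18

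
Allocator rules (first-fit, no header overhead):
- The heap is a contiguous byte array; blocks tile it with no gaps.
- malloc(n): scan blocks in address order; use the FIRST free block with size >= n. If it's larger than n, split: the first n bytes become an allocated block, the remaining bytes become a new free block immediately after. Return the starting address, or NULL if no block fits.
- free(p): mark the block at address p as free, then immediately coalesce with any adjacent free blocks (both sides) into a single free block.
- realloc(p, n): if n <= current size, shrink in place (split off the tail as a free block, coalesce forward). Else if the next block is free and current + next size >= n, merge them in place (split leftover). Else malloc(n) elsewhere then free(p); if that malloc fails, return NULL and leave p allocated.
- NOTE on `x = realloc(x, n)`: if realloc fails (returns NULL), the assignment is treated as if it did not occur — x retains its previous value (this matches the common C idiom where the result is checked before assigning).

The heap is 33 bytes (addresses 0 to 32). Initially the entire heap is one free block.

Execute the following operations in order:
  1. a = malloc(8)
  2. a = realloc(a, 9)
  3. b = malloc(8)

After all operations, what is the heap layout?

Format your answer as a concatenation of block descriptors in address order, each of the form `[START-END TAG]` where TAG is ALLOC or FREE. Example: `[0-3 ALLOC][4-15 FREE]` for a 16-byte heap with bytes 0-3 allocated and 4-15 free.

Answer: [0-8 ALLOC][9-16 ALLOC][17-32 FREE]

Derivation:
Op 1: a = malloc(8) -> a = 0; heap: [0-7 ALLOC][8-32 FREE]
Op 2: a = realloc(a, 9) -> a = 0; heap: [0-8 ALLOC][9-32 FREE]
Op 3: b = malloc(8) -> b = 9; heap: [0-8 ALLOC][9-16 ALLOC][17-32 FREE]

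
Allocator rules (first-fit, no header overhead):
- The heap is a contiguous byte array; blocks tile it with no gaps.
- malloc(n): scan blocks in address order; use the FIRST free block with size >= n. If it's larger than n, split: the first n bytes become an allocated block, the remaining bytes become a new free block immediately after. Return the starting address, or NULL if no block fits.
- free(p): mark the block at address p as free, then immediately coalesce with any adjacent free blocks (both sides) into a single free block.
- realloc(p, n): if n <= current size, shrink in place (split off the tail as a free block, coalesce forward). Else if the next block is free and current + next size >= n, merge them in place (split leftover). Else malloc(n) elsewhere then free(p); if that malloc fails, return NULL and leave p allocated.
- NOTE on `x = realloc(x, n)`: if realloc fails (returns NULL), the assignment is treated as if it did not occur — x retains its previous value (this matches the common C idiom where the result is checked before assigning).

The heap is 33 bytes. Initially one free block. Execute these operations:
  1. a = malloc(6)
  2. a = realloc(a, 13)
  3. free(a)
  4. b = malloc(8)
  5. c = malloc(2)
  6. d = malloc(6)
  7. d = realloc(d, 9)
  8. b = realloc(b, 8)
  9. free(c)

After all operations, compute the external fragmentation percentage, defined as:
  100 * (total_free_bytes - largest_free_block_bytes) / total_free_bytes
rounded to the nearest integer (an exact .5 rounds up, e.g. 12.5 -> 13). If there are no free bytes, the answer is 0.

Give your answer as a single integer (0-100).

Answer: 13

Derivation:
Op 1: a = malloc(6) -> a = 0; heap: [0-5 ALLOC][6-32 FREE]
Op 2: a = realloc(a, 13) -> a = 0; heap: [0-12 ALLOC][13-32 FREE]
Op 3: free(a) -> (freed a); heap: [0-32 FREE]
Op 4: b = malloc(8) -> b = 0; heap: [0-7 ALLOC][8-32 FREE]
Op 5: c = malloc(2) -> c = 8; heap: [0-7 ALLOC][8-9 ALLOC][10-32 FREE]
Op 6: d = malloc(6) -> d = 10; heap: [0-7 ALLOC][8-9 ALLOC][10-15 ALLOC][16-32 FREE]
Op 7: d = realloc(d, 9) -> d = 10; heap: [0-7 ALLOC][8-9 ALLOC][10-18 ALLOC][19-32 FREE]
Op 8: b = realloc(b, 8) -> b = 0; heap: [0-7 ALLOC][8-9 ALLOC][10-18 ALLOC][19-32 FREE]
Op 9: free(c) -> (freed c); heap: [0-7 ALLOC][8-9 FREE][10-18 ALLOC][19-32 FREE]
Free blocks: [2 14] total_free=16 largest=14 -> 100*(16-14)/16 = 200/16 = 12.5 -> rounds to 13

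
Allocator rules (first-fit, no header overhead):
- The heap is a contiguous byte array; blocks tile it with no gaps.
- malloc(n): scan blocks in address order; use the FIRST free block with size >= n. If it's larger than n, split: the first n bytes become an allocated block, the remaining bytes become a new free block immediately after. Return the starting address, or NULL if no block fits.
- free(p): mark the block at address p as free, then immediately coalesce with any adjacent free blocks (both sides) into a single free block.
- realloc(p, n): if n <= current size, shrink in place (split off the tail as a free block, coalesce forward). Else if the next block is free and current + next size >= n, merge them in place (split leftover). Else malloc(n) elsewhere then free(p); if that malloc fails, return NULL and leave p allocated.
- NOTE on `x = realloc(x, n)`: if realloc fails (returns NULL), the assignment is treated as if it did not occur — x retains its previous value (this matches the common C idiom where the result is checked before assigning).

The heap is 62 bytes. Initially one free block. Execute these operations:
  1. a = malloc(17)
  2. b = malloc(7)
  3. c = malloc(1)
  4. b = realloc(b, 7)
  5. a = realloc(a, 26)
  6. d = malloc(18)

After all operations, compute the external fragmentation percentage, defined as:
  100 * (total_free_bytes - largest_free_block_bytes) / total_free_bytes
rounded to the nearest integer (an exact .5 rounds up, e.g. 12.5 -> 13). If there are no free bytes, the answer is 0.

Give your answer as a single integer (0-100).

Op 1: a = malloc(17) -> a = 0; heap: [0-16 ALLOC][17-61 FREE]
Op 2: b = malloc(7) -> b = 17; heap: [0-16 ALLOC][17-23 ALLOC][24-61 FREE]
Op 3: c = malloc(1) -> c = 24; heap: [0-16 ALLOC][17-23 ALLOC][24-24 ALLOC][25-61 FREE]
Op 4: b = realloc(b, 7) -> b = 17; heap: [0-16 ALLOC][17-23 ALLOC][24-24 ALLOC][25-61 FREE]
Op 5: a = realloc(a, 26) -> a = 25; heap: [0-16 FREE][17-23 ALLOC][24-24 ALLOC][25-50 ALLOC][51-61 FREE]
Op 6: d = malloc(18) -> d = NULL; heap: [0-16 FREE][17-23 ALLOC][24-24 ALLOC][25-50 ALLOC][51-61 FREE]
Free blocks: [17 11] total_free=28 largest=17 -> 100*(28-17)/28 = 1100/28 ≈ 39.286 -> rounds to 39

Answer: 39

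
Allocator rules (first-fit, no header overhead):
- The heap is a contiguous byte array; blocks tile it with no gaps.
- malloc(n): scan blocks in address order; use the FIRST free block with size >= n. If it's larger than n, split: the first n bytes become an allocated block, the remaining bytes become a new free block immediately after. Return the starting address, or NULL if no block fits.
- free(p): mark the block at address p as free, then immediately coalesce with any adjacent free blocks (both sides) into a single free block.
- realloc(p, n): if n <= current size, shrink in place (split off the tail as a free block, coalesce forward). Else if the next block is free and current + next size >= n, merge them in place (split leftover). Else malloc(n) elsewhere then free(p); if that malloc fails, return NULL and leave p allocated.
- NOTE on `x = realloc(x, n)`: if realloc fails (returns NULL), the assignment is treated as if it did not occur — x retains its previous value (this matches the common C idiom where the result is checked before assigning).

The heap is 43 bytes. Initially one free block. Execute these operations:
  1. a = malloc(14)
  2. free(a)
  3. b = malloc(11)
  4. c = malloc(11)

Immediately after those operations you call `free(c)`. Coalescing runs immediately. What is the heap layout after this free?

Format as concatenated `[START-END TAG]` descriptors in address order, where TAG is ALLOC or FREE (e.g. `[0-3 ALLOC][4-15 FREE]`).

Op 1: a = malloc(14) -> a = 0; heap: [0-13 ALLOC][14-42 FREE]
Op 2: free(a) -> (freed a); heap: [0-42 FREE]
Op 3: b = malloc(11) -> b = 0; heap: [0-10 ALLOC][11-42 FREE]
Op 4: c = malloc(11) -> c = 11; heap: [0-10 ALLOC][11-21 ALLOC][22-42 FREE]
free(c): c = 11 -> block [11-21 ALLOC]; mark free, coalesce with adjacent free neighbors -> [0-10 ALLOC][11-42 FREE]

Answer: [0-10 ALLOC][11-42 FREE]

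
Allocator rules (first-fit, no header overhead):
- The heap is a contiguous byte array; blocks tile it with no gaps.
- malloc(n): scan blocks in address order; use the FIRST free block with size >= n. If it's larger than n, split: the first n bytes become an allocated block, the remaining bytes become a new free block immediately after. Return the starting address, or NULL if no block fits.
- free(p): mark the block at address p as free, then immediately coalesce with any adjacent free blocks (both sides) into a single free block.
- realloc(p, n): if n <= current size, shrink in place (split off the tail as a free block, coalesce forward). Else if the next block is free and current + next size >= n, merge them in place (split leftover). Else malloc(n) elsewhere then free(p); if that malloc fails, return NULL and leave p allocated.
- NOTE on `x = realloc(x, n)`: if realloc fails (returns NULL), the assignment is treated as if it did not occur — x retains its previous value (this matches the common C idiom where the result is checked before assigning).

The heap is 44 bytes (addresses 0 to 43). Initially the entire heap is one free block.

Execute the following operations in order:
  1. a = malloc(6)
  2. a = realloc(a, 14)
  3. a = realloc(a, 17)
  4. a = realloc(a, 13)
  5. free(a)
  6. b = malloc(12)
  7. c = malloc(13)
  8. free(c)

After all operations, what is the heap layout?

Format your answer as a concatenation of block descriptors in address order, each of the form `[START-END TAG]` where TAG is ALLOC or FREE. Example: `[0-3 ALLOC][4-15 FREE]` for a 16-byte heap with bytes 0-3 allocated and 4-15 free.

Answer: [0-11 ALLOC][12-43 FREE]

Derivation:
Op 1: a = malloc(6) -> a = 0; heap: [0-5 ALLOC][6-43 FREE]
Op 2: a = realloc(a, 14) -> a = 0; heap: [0-13 ALLOC][14-43 FREE]
Op 3: a = realloc(a, 17) -> a = 0; heap: [0-16 ALLOC][17-43 FREE]
Op 4: a = realloc(a, 13) -> a = 0; heap: [0-12 ALLOC][13-43 FREE]
Op 5: free(a) -> (freed a); heap: [0-43 FREE]
Op 6: b = malloc(12) -> b = 0; heap: [0-11 ALLOC][12-43 FREE]
Op 7: c = malloc(13) -> c = 12; heap: [0-11 ALLOC][12-24 ALLOC][25-43 FREE]
Op 8: free(c) -> (freed c); heap: [0-11 ALLOC][12-43 FREE]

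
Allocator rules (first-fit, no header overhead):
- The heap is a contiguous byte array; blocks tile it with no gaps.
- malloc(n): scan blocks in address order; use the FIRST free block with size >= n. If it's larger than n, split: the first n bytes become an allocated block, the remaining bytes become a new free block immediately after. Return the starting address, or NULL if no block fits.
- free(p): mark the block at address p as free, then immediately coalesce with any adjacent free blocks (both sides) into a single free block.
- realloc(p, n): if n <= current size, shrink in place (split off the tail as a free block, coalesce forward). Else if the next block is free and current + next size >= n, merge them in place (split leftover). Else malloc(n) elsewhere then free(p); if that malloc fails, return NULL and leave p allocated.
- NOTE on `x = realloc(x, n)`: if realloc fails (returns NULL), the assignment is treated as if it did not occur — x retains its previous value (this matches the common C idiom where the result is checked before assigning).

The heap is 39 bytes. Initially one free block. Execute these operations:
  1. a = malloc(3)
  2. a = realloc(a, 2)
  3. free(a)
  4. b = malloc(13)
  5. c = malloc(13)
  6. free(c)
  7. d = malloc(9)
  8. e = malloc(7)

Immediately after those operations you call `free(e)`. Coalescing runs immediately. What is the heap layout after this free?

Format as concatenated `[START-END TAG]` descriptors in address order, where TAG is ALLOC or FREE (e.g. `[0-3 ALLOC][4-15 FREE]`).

Op 1: a = malloc(3) -> a = 0; heap: [0-2 ALLOC][3-38 FREE]
Op 2: a = realloc(a, 2) -> a = 0; heap: [0-1 ALLOC][2-38 FREE]
Op 3: free(a) -> (freed a); heap: [0-38 FREE]
Op 4: b = malloc(13) -> b = 0; heap: [0-12 ALLOC][13-38 FREE]
Op 5: c = malloc(13) -> c = 13; heap: [0-12 ALLOC][13-25 ALLOC][26-38 FREE]
Op 6: free(c) -> (freed c); heap: [0-12 ALLOC][13-38 FREE]
Op 7: d = malloc(9) -> d = 13; heap: [0-12 ALLOC][13-21 ALLOC][22-38 FREE]
Op 8: e = malloc(7) -> e = 22; heap: [0-12 ALLOC][13-21 ALLOC][22-28 ALLOC][29-38 FREE]
free(e): e = 22 -> block [22-28 ALLOC]; mark free, coalesce with adjacent free neighbors -> [0-12 ALLOC][13-21 ALLOC][22-38 FREE]

Answer: [0-12 ALLOC][13-21 ALLOC][22-38 FREE]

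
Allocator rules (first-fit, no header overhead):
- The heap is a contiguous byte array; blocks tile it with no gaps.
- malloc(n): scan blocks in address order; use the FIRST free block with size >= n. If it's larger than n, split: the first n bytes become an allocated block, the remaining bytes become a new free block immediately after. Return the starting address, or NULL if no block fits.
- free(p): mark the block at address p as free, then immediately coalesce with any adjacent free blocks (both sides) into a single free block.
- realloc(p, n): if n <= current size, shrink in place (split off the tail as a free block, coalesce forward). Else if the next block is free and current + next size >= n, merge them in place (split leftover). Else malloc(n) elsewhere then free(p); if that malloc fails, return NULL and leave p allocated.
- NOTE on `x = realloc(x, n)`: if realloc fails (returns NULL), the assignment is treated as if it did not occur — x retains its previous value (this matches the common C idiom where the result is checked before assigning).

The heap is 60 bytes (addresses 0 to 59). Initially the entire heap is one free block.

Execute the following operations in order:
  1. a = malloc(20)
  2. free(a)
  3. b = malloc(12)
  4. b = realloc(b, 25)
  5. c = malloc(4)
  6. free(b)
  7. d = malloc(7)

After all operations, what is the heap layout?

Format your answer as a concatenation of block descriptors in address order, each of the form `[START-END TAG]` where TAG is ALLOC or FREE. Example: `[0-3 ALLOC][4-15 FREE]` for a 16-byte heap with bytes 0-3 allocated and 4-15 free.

Answer: [0-6 ALLOC][7-24 FREE][25-28 ALLOC][29-59 FREE]

Derivation:
Op 1: a = malloc(20) -> a = 0; heap: [0-19 ALLOC][20-59 FREE]
Op 2: free(a) -> (freed a); heap: [0-59 FREE]
Op 3: b = malloc(12) -> b = 0; heap: [0-11 ALLOC][12-59 FREE]
Op 4: b = realloc(b, 25) -> b = 0; heap: [0-24 ALLOC][25-59 FREE]
Op 5: c = malloc(4) -> c = 25; heap: [0-24 ALLOC][25-28 ALLOC][29-59 FREE]
Op 6: free(b) -> (freed b); heap: [0-24 FREE][25-28 ALLOC][29-59 FREE]
Op 7: d = malloc(7) -> d = 0; heap: [0-6 ALLOC][7-24 FREE][25-28 ALLOC][29-59 FREE]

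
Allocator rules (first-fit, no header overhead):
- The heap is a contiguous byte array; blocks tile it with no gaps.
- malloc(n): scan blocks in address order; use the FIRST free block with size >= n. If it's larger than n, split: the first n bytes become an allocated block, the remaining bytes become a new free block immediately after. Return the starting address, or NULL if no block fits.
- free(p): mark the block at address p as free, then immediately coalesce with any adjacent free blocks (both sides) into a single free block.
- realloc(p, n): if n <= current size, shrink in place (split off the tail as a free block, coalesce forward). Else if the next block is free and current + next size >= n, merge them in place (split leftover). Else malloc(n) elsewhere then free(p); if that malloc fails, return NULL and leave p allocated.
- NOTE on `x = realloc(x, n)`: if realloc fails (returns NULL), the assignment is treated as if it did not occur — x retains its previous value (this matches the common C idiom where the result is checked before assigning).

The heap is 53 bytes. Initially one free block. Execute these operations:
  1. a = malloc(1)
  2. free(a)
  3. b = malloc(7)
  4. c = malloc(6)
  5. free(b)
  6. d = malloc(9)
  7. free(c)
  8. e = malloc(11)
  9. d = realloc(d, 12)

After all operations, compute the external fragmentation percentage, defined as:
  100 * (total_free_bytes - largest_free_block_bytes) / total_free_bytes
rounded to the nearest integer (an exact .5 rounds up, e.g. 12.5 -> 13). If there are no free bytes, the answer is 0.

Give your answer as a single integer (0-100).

Answer: 7

Derivation:
Op 1: a = malloc(1) -> a = 0; heap: [0-0 ALLOC][1-52 FREE]
Op 2: free(a) -> (freed a); heap: [0-52 FREE]
Op 3: b = malloc(7) -> b = 0; heap: [0-6 ALLOC][7-52 FREE]
Op 4: c = malloc(6) -> c = 7; heap: [0-6 ALLOC][7-12 ALLOC][13-52 FREE]
Op 5: free(b) -> (freed b); heap: [0-6 FREE][7-12 ALLOC][13-52 FREE]
Op 6: d = malloc(9) -> d = 13; heap: [0-6 FREE][7-12 ALLOC][13-21 ALLOC][22-52 FREE]
Op 7: free(c) -> (freed c); heap: [0-12 FREE][13-21 ALLOC][22-52 FREE]
Op 8: e = malloc(11) -> e = 0; heap: [0-10 ALLOC][11-12 FREE][13-21 ALLOC][22-52 FREE]
Op 9: d = realloc(d, 12) -> d = 13; heap: [0-10 ALLOC][11-12 FREE][13-24 ALLOC][25-52 FREE]
Free blocks: [2 28] total_free=30 largest=28 -> 100*(30-28)/30 = 200/30 ≈ 6.667 -> rounds to 7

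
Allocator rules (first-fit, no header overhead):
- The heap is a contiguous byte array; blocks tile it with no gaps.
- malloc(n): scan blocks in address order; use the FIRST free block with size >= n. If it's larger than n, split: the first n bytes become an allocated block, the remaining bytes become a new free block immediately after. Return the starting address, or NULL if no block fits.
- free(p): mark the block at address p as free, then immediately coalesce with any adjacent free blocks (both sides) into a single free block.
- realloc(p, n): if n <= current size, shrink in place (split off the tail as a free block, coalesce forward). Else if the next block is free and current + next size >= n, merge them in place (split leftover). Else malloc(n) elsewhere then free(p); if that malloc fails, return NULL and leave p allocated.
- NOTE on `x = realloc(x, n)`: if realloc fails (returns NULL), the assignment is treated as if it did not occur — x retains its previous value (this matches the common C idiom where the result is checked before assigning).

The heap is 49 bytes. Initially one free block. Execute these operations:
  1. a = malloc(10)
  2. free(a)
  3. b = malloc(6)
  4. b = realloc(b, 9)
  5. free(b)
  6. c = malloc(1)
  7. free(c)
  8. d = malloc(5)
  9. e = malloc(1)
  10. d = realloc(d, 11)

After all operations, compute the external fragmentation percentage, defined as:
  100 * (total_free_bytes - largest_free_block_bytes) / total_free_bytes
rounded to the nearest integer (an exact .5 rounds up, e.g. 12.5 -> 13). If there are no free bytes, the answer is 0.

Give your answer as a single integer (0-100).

Op 1: a = malloc(10) -> a = 0; heap: [0-9 ALLOC][10-48 FREE]
Op 2: free(a) -> (freed a); heap: [0-48 FREE]
Op 3: b = malloc(6) -> b = 0; heap: [0-5 ALLOC][6-48 FREE]
Op 4: b = realloc(b, 9) -> b = 0; heap: [0-8 ALLOC][9-48 FREE]
Op 5: free(b) -> (freed b); heap: [0-48 FREE]
Op 6: c = malloc(1) -> c = 0; heap: [0-0 ALLOC][1-48 FREE]
Op 7: free(c) -> (freed c); heap: [0-48 FREE]
Op 8: d = malloc(5) -> d = 0; heap: [0-4 ALLOC][5-48 FREE]
Op 9: e = malloc(1) -> e = 5; heap: [0-4 ALLOC][5-5 ALLOC][6-48 FREE]
Op 10: d = realloc(d, 11) -> d = 6; heap: [0-4 FREE][5-5 ALLOC][6-16 ALLOC][17-48 FREE]
Free blocks: [5 32] total_free=37 largest=32 -> 100*(37-32)/37 = 500/37 ≈ 13.514 -> rounds to 14

Answer: 14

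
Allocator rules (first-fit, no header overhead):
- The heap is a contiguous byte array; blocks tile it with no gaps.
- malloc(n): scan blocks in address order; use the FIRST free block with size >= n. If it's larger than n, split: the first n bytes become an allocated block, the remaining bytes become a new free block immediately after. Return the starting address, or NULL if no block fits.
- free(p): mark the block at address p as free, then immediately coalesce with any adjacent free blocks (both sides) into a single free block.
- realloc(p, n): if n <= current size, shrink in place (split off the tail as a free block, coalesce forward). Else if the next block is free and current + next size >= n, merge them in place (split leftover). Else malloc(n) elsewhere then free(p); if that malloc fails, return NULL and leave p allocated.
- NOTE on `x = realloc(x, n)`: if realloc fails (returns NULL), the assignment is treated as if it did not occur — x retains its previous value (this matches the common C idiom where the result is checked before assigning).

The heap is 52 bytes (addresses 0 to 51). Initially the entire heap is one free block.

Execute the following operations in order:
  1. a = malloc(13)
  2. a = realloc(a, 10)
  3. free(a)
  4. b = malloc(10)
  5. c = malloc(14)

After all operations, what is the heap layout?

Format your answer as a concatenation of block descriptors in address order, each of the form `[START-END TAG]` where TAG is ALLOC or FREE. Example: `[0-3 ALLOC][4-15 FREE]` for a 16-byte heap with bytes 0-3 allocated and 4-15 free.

Op 1: a = malloc(13) -> a = 0; heap: [0-12 ALLOC][13-51 FREE]
Op 2: a = realloc(a, 10) -> a = 0; heap: [0-9 ALLOC][10-51 FREE]
Op 3: free(a) -> (freed a); heap: [0-51 FREE]
Op 4: b = malloc(10) -> b = 0; heap: [0-9 ALLOC][10-51 FREE]
Op 5: c = malloc(14) -> c = 10; heap: [0-9 ALLOC][10-23 ALLOC][24-51 FREE]

Answer: [0-9 ALLOC][10-23 ALLOC][24-51 FREE]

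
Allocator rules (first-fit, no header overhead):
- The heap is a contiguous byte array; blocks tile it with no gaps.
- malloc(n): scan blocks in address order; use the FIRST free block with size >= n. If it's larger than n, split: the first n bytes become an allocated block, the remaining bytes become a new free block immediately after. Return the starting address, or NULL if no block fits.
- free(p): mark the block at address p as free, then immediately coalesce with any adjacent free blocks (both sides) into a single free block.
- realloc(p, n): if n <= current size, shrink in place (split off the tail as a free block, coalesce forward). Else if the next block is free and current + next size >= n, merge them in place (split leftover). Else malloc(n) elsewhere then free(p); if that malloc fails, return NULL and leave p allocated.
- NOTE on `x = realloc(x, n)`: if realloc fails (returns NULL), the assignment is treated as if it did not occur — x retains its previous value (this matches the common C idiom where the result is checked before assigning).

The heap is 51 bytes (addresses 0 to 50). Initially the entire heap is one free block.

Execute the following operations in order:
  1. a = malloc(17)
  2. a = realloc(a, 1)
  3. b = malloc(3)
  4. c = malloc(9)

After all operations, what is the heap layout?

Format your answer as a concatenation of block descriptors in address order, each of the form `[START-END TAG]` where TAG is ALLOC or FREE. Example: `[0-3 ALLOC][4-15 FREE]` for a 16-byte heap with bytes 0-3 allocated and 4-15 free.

Answer: [0-0 ALLOC][1-3 ALLOC][4-12 ALLOC][13-50 FREE]

Derivation:
Op 1: a = malloc(17) -> a = 0; heap: [0-16 ALLOC][17-50 FREE]
Op 2: a = realloc(a, 1) -> a = 0; heap: [0-0 ALLOC][1-50 FREE]
Op 3: b = malloc(3) -> b = 1; heap: [0-0 ALLOC][1-3 ALLOC][4-50 FREE]
Op 4: c = malloc(9) -> c = 4; heap: [0-0 ALLOC][1-3 ALLOC][4-12 ALLOC][13-50 FREE]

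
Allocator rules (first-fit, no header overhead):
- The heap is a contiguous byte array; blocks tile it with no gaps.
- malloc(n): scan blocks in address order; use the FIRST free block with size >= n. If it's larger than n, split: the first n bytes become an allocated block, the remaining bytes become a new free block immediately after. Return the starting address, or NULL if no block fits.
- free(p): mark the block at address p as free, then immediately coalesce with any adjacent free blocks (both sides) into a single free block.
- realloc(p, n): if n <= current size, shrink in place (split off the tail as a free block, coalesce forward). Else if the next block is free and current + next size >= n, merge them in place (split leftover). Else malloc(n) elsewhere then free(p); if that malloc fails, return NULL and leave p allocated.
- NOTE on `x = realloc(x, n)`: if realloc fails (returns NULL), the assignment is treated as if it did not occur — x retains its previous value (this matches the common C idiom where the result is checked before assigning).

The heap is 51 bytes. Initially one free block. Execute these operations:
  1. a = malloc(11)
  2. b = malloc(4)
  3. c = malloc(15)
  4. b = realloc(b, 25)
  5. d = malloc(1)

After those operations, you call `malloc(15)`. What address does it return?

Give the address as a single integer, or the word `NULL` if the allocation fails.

Answer: 31

Derivation:
Op 1: a = malloc(11) -> a = 0; heap: [0-10 ALLOC][11-50 FREE]
Op 2: b = malloc(4) -> b = 11; heap: [0-10 ALLOC][11-14 ALLOC][15-50 FREE]
Op 3: c = malloc(15) -> c = 15; heap: [0-10 ALLOC][11-14 ALLOC][15-29 ALLOC][30-50 FREE]
Op 4: b = realloc(b, 25) -> NULL (b unchanged); heap: [0-10 ALLOC][11-14 ALLOC][15-29 ALLOC][30-50 FREE]
Op 5: d = malloc(1) -> d = 30; heap: [0-10 ALLOC][11-14 ALLOC][15-29 ALLOC][30-30 ALLOC][31-50 FREE]
malloc(15): first-fit scan over [0-10 ALLOC][11-14 ALLOC][15-29 ALLOC][30-30 ALLOC][31-50 FREE] -> 31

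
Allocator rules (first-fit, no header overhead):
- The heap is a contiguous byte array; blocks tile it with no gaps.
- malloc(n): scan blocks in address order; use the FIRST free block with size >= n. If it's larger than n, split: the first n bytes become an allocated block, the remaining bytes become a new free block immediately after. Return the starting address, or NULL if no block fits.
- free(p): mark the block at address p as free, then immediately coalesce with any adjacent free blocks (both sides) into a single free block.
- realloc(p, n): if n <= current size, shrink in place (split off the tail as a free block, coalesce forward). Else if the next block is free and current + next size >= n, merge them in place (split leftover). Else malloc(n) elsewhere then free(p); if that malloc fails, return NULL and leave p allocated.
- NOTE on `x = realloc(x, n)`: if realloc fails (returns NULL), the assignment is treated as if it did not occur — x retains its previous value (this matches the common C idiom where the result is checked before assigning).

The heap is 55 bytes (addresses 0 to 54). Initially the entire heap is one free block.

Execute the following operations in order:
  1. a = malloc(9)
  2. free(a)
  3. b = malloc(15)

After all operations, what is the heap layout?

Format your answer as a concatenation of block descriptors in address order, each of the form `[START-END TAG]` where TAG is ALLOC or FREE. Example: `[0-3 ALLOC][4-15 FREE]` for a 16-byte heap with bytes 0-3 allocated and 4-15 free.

Answer: [0-14 ALLOC][15-54 FREE]

Derivation:
Op 1: a = malloc(9) -> a = 0; heap: [0-8 ALLOC][9-54 FREE]
Op 2: free(a) -> (freed a); heap: [0-54 FREE]
Op 3: b = malloc(15) -> b = 0; heap: [0-14 ALLOC][15-54 FREE]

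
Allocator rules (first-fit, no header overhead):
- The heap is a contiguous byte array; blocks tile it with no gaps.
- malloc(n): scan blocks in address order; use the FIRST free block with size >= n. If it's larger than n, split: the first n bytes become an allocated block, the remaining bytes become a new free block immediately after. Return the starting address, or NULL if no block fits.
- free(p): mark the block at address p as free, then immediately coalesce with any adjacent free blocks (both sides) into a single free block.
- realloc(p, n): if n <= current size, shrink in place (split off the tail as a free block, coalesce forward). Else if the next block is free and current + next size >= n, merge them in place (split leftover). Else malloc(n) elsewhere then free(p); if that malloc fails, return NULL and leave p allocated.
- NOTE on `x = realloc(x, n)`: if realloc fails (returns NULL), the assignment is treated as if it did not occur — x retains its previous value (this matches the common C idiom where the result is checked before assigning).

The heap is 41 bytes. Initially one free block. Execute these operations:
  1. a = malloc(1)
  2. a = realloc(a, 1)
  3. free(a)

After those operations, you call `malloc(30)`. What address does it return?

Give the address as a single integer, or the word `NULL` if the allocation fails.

Answer: 0

Derivation:
Op 1: a = malloc(1) -> a = 0; heap: [0-0 ALLOC][1-40 FREE]
Op 2: a = realloc(a, 1) -> a = 0; heap: [0-0 ALLOC][1-40 FREE]
Op 3: free(a) -> (freed a); heap: [0-40 FREE]
malloc(30): first-fit scan over [0-40 FREE] -> 0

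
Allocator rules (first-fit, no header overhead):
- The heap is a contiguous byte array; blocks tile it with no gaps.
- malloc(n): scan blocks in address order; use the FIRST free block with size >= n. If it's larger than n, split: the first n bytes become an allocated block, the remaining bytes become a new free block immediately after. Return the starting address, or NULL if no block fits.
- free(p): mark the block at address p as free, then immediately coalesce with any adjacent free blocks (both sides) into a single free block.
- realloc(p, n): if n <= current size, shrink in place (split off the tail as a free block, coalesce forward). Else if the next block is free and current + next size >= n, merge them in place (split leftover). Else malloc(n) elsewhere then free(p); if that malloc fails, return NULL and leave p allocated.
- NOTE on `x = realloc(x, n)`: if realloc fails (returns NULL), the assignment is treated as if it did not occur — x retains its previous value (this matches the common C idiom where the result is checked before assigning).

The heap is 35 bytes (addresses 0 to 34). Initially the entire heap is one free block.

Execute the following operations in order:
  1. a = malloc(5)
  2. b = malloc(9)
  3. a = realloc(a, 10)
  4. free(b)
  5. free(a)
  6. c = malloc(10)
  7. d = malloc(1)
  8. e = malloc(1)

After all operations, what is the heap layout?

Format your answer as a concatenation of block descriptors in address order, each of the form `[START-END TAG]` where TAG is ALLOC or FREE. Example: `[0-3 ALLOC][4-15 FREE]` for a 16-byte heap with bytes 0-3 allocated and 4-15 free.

Op 1: a = malloc(5) -> a = 0; heap: [0-4 ALLOC][5-34 FREE]
Op 2: b = malloc(9) -> b = 5; heap: [0-4 ALLOC][5-13 ALLOC][14-34 FREE]
Op 3: a = realloc(a, 10) -> a = 14; heap: [0-4 FREE][5-13 ALLOC][14-23 ALLOC][24-34 FREE]
Op 4: free(b) -> (freed b); heap: [0-13 FREE][14-23 ALLOC][24-34 FREE]
Op 5: free(a) -> (freed a); heap: [0-34 FREE]
Op 6: c = malloc(10) -> c = 0; heap: [0-9 ALLOC][10-34 FREE]
Op 7: d = malloc(1) -> d = 10; heap: [0-9 ALLOC][10-10 ALLOC][11-34 FREE]
Op 8: e = malloc(1) -> e = 11; heap: [0-9 ALLOC][10-10 ALLOC][11-11 ALLOC][12-34 FREE]

Answer: [0-9 ALLOC][10-10 ALLOC][11-11 ALLOC][12-34 FREE]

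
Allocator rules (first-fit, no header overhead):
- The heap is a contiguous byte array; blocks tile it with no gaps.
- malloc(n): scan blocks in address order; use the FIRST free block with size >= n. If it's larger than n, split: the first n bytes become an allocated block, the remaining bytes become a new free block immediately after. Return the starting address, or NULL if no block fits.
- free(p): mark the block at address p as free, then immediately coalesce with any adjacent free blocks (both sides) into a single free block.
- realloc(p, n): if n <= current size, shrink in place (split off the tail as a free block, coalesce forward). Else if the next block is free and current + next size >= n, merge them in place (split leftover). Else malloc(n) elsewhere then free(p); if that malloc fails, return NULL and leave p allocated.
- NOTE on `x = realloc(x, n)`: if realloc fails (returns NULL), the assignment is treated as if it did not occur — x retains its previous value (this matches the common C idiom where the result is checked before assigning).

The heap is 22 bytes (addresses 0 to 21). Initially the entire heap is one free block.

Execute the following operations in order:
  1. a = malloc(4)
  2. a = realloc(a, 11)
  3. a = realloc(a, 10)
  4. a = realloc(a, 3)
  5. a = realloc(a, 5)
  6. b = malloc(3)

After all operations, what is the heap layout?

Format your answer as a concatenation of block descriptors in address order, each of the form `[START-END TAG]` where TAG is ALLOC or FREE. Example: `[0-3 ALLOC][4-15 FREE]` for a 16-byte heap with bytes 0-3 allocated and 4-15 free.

Op 1: a = malloc(4) -> a = 0; heap: [0-3 ALLOC][4-21 FREE]
Op 2: a = realloc(a, 11) -> a = 0; heap: [0-10 ALLOC][11-21 FREE]
Op 3: a = realloc(a, 10) -> a = 0; heap: [0-9 ALLOC][10-21 FREE]
Op 4: a = realloc(a, 3) -> a = 0; heap: [0-2 ALLOC][3-21 FREE]
Op 5: a = realloc(a, 5) -> a = 0; heap: [0-4 ALLOC][5-21 FREE]
Op 6: b = malloc(3) -> b = 5; heap: [0-4 ALLOC][5-7 ALLOC][8-21 FREE]

Answer: [0-4 ALLOC][5-7 ALLOC][8-21 FREE]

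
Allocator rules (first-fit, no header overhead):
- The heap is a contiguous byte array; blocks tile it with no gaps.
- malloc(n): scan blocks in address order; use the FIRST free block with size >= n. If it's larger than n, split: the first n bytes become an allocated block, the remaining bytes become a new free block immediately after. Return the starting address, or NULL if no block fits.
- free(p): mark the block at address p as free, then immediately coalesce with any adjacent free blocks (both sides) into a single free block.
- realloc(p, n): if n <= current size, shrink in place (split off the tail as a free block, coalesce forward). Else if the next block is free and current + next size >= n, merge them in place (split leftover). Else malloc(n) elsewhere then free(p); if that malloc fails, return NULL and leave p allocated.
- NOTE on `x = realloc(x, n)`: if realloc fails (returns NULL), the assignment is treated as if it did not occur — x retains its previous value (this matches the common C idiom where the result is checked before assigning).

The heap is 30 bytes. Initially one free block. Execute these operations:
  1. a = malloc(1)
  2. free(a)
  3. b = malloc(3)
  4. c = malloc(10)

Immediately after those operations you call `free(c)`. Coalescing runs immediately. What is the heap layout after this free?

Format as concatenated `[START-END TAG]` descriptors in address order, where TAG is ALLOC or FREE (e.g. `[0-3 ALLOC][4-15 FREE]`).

Op 1: a = malloc(1) -> a = 0; heap: [0-0 ALLOC][1-29 FREE]
Op 2: free(a) -> (freed a); heap: [0-29 FREE]
Op 3: b = malloc(3) -> b = 0; heap: [0-2 ALLOC][3-29 FREE]
Op 4: c = malloc(10) -> c = 3; heap: [0-2 ALLOC][3-12 ALLOC][13-29 FREE]
free(c): c = 3 -> block [3-12 ALLOC]; mark free, coalesce with adjacent free neighbors -> [0-2 ALLOC][3-29 FREE]

Answer: [0-2 ALLOC][3-29 FREE]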